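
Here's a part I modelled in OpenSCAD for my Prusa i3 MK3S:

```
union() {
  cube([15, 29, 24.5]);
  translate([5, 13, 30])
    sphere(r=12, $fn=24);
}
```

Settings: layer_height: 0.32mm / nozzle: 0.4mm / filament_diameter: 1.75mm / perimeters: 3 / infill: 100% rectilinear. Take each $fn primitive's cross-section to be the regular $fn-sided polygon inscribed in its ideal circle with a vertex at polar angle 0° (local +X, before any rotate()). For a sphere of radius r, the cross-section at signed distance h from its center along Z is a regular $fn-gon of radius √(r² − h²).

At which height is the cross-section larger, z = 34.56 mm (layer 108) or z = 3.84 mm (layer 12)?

Layer 108 (z = 34.56): the cube does not reach this height (z outside [0, 24.5]); the sphere at (5, 13): section is a regular 24-gon, circumradius = √(r²−h²) = √(12²−4.56²) = 11.100 (area = (24/2)·11.100²·sin(360°/24) = 382.66 mm²); Taking the union: only the r=12 sphere at (5, 13) is present, so the union is just that shape — area = 382.66 mm². So its area = 382.66 mm². Layer 12 (z = 3.84): the cube is present — its section is the full 15×29 rectangle (area 435.00 mm²); the sphere at (5, 13) is not intersected at this z (|z−center|=26.160 > r=12); Combining (union): only the 15×29 cube is present, so the union is just that shape — area = 435.00 mm². So its area = 435.00 mm². Layer 12 is larger (435.00 vs 382.66 mm²).

layer 12 (z = 3.84 mm)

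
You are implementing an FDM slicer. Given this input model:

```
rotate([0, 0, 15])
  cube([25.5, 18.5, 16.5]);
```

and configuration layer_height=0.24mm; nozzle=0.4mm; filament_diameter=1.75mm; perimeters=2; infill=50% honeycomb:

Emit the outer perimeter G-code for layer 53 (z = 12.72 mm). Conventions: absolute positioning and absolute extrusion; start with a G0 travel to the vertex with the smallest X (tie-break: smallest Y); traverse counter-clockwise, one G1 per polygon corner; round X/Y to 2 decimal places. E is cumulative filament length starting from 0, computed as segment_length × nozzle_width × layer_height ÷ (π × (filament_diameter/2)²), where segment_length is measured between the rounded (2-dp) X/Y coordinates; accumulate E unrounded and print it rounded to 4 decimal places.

At z = 12.72 mm: the cube (footprint 25.5×18.5) is included at this height; (rotated 15° about Z; rotation is an isometry so areas/perimeters/island counts are preserved). The outline is a single polygon with 4 vertices. Extrusion per mm of travel: 0.4 × 0.24 / (π × 0.875²) = 0.039912. Accumulating E over each segment gives final E = 3.5123.

G0 X-4.79 Y17.87 Z12.72
G1 X0.00 Y0.00 E0.7384
G1 X24.63 Y6.60 E1.7561
G1 X19.84 Y24.47 E2.4945
G1 X-4.79 Y17.87 E3.5123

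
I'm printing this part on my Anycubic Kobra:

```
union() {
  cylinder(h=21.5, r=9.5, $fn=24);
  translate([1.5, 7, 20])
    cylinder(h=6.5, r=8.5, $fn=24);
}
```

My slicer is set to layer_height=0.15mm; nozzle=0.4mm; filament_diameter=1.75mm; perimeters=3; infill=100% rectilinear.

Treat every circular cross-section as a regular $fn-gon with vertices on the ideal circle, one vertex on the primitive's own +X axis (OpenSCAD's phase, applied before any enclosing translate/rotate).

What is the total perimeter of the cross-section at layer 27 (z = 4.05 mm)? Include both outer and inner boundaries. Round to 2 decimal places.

59.52 mm

At z = 4.05 mm: the r=9.5 cylinder contributes a regular 24-gon of circumradius 9.5 (perimeter = 2·24·9.500·sin(180°/24) = 59.52 mm); the cylinder at (1.5, 7) is absent (z outside [20, 26.5]); Merging all regions: only the r=9.5 cylinder is present, so the union is just that shape — boundary = 59.52 mm. Overall, the cross-section is a single solid region. Total boundary length (outer) = 59.52 mm.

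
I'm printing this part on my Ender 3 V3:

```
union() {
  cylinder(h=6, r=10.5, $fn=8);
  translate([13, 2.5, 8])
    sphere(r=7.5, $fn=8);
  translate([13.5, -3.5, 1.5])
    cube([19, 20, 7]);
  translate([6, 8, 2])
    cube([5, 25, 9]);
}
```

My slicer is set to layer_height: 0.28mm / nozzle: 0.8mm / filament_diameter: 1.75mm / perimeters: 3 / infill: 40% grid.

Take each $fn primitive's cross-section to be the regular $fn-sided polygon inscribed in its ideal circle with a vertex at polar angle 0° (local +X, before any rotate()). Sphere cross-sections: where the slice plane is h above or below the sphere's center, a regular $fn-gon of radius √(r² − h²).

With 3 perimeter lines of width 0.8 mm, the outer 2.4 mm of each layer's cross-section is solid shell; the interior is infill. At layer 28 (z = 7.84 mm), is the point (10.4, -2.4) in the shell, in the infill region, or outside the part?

shell

At z = 7.84 mm: the cylinder is not intersected at this z (z outside [0, 6]); the r=7.5 sphere at (13, 2.5) slices to a regular 8-gon of circumradius 7.498 (√(r²−h²) with h=0.16 from center); the cube at (13.5, -3.5) is present — its section is the full 19×20 rectangle; the 5×25 cube at (6, 8) contributes its full rectangle; Taking the union: the regions partially overlap (shared area 71.76 mm²), so overlapping operands fuse into one piece — 1 connected region. Overall, the cross-section is a single solid region. The nearest boundary edge runs (13.00, -5.00)→(7.70, -2.80); distance from the point to it = 1.41 mm. The point is inside the cross-section, 1.41 mm from the nearest boundary — within the 2.4 mm shell band (3 × 0.8).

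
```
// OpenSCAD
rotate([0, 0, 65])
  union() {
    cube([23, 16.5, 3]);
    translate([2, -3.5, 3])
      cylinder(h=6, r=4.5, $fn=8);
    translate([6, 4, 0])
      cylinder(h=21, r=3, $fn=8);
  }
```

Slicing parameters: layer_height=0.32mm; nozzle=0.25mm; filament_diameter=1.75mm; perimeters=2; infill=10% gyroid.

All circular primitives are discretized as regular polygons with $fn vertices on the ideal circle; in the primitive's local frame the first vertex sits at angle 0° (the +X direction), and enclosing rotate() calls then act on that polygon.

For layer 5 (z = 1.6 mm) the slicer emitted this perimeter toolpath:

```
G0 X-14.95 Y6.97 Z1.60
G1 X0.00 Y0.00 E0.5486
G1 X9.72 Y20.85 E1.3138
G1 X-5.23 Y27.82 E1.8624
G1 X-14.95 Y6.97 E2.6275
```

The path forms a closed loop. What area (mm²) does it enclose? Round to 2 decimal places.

Apply the shoelace formula to the sequence of (X, Y) vertices; enclosed area = 379.46 mm².

379.46 mm²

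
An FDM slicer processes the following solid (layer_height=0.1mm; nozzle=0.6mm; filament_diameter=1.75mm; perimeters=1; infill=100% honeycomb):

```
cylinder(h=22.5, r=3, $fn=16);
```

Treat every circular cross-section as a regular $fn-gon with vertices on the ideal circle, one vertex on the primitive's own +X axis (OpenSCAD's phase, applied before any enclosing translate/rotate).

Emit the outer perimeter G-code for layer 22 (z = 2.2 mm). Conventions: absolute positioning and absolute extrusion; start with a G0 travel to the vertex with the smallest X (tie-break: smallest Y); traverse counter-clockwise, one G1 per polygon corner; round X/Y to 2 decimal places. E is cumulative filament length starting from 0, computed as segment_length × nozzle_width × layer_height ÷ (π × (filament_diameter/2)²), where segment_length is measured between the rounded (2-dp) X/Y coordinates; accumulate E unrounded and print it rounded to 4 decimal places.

G0 X-3.00 Y0.00 Z2.20
G1 X-2.77 Y-1.15 E0.0293
G1 X-2.12 Y-2.12 E0.0584
G1 X-1.15 Y-2.77 E0.0875
G1 X0.00 Y-3.00 E0.1168
G1 X1.15 Y-2.77 E0.1460
G1 X2.12 Y-2.12 E0.1751
G1 X2.77 Y-1.15 E0.2043
G1 X3.00 Y0.00 E0.2335
G1 X2.77 Y1.15 E0.2628
G1 X2.12 Y2.12 E0.2919
G1 X1.15 Y2.77 E0.3210
G1 X0.00 Y3.00 E0.3503
G1 X-1.15 Y2.77 E0.3795
G1 X-2.12 Y2.12 E0.4087
G1 X-2.77 Y1.15 E0.4378
G1 X-3.00 Y0.00 E0.4671

At z = 2.2 mm: the r=3 cylinder gives a regular 16-gon of circumradius 3 (constant along its height). The outline is a single polygon with 16 vertices. Extrusion per mm of travel: 0.6 × 0.1 / (π × 0.875²) = 0.024945. Accumulating E over each segment gives final E = 0.4671.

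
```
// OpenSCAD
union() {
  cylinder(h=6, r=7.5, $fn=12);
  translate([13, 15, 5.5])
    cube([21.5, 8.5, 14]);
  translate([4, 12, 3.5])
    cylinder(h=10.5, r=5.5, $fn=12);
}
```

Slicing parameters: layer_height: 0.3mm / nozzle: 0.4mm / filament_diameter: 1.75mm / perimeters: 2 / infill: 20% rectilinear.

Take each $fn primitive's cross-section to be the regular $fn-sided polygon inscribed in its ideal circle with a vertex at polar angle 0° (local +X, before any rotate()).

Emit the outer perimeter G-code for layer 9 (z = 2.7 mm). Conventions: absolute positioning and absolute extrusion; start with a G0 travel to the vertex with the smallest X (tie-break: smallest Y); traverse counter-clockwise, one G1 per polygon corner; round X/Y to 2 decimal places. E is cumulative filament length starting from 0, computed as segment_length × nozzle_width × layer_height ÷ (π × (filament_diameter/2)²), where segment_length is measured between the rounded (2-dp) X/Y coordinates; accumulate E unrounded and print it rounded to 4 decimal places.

G0 X-7.50 Y0.00 Z2.70
G1 X-6.50 Y-3.75 E0.1936
G1 X-3.75 Y-6.50 E0.3877
G1 X0.00 Y-7.50 E0.5813
G1 X3.75 Y-6.50 E0.7749
G1 X6.50 Y-3.75 E0.9689
G1 X7.50 Y0.00 E1.1626
G1 X6.50 Y3.75 E1.3562
G1 X3.75 Y6.50 E1.5502
G1 X0.00 Y7.50 E1.7438
G1 X-3.75 Y6.50 E1.9375
G1 X-6.50 Y3.75 E2.1315
G1 X-7.50 Y0.00 E2.3251

At z = 2.7 mm: the cylinder: section is a regular 12-gon, circumradius r=7.5; the cube at (13, 15) is absent (z outside [5.5, 19.5]); the cylinder at (4, 12) is absent (z outside [3.5, 14]); Merging all regions: only the r=7.5 cylinder is present, so the union is just that shape — 1 connected region. The outline is a single polygon with 12 vertices. Extrusion per mm of travel: 0.4 × 0.3 / (π × 0.875²) = 0.049890. Accumulating E over each segment gives final E = 2.3251.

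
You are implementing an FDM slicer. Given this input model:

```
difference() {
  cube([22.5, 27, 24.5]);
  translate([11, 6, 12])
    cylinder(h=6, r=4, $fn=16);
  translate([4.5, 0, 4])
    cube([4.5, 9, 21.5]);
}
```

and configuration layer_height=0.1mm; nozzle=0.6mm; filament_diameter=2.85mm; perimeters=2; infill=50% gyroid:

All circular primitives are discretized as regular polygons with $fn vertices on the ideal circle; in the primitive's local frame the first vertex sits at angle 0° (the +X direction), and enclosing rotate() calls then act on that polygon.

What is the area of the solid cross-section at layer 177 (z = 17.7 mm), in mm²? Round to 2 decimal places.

At z = 17.7 mm: the cube (footprint 22.5×27) is included at this height (area 607.50 mm²); the cylinder at (11, 6): section is a regular 16-gon, circumradius r=4 (area = (16/2)·4.000²·sin(360°/16) = 48.98 mm²); the cube at (4.5, 0) is present — its section is the full 4.5×9 rectangle (area 40.50 mm²); Taking the first minus the rest: starting from the 22.5×27 cube (607.50 mm²), the r=4 cylinder at (11, 6) lies wholly inside it (removes its full 48.98 mm² and its 24.97 mm outline becomes a hole wall); the 4.5×9 cube at (4.5, 0) partially overlaps it — only the 31.22 mm² overlap (of its 40.50 mm²) is removed, clipping the outline — area = 527.30 mm². Overall, the cross-section is a single solid region. Net area = 527.30 mm².

527.30 mm²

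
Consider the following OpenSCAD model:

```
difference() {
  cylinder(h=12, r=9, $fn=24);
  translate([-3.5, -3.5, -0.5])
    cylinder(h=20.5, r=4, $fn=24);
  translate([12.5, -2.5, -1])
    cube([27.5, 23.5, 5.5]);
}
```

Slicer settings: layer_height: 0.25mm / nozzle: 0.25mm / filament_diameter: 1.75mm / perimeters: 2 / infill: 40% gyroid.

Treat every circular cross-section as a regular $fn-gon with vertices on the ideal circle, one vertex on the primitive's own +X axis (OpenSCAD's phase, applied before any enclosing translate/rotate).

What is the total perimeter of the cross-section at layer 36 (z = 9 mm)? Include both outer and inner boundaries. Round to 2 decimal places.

81.45 mm

At z = 9 mm: the r=9 cylinder contributes a regular 24-gon of circumradius 9 (perimeter = 2·24·9.000·sin(180°/24) = 56.39 mm); the r=4 cylinder at (-3.5, -3.5) gives a regular 24-gon of circumradius 4 (constant along its height) (perimeter = 2·24·4.000·sin(180°/24) = 25.06 mm); the cube at (12.5, -2.5) is absent (z outside [-1, 4.5]); After the difference (first − rest): starting from the r=9 cylinder, the r=4 cylinder at (-3.5, -3.5) lies wholly inside it (removes its full 49.69 mm² and its 25.06 mm outline becomes a hole wall) — boundary (outer + 1 inner loop) = 81.45 mm. Overall, the cross-section is one region with 1 hole. Total boundary length (outer + inner) = 81.45 mm.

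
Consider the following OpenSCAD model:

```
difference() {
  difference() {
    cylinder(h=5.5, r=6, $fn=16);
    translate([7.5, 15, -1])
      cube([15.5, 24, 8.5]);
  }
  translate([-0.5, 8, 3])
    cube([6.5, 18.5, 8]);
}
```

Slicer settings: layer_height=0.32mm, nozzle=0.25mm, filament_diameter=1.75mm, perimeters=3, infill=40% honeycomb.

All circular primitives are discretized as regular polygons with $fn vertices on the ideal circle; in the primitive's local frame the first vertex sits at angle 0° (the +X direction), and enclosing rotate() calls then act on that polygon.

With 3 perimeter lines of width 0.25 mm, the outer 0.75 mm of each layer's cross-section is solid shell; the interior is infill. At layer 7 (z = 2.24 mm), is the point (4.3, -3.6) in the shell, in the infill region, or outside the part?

shell

At z = 2.24 mm: the r=6 cylinder gives a regular 16-gon of circumradius 6 (constant along its height); the 15.5×24 cube at (7.5, 15) contributes its full rectangle; Taking the first minus the rest: starting from the r=6 cylinder, the 15.5×24 cube at (7.5, 15) misses the remaining region (no effect) — 1 connected region; the cube at (-0.5, 8) is not intersected at this z (z outside [3, 11]); Taking the first minus the rest: none of the subtracted shapes is present at this height, so the result so far is unchanged — 1 connected region. Overall, the cross-section is a single solid region. The nearest boundary edge runs (5.54, -2.30)→(4.24, -4.24); distance from the point to it = 0.31 mm. The point is inside the cross-section, 0.31 mm from the nearest boundary — within the 0.75 mm shell band (3 × 0.25).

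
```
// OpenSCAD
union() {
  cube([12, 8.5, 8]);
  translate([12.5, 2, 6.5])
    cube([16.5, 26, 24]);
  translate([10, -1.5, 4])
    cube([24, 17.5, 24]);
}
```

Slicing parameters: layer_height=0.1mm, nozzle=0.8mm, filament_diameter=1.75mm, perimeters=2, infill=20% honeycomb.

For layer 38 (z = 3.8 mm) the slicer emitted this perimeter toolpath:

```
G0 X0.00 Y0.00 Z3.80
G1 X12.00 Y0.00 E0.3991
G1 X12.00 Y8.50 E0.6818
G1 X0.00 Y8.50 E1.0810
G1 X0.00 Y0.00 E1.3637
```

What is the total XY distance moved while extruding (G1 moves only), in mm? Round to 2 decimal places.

Sum the Euclidean lengths of each G1 segment: total = 41.00 mm.

41.00 mm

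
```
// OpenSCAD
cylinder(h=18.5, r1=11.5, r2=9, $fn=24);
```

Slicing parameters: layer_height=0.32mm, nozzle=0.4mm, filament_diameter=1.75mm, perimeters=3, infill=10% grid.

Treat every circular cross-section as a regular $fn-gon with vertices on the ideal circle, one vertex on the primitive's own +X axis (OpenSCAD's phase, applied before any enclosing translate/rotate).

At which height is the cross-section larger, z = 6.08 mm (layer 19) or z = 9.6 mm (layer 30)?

Layer 19 (z = 6.08): the cone (r1=11.5→r2=9) has section circumradius 10.678 here — a regular 24-gon (area = (24/2)·10.678²·sin(360°/24) = 354.15 mm²). So its area = 354.15 mm². Layer 30 (z = 9.6): the cone: at t=0.519 of its height the radius interpolates to r₁+(r₂−r₁)t = 10.203, giving a regular 24-gon of that circumradius (area = (24/2)·10.203²·sin(360°/24) = 323.30 mm²). So its area = 323.30 mm². Layer 19 is larger (354.15 vs 323.30 mm²).

layer 19 (z = 6.08 mm)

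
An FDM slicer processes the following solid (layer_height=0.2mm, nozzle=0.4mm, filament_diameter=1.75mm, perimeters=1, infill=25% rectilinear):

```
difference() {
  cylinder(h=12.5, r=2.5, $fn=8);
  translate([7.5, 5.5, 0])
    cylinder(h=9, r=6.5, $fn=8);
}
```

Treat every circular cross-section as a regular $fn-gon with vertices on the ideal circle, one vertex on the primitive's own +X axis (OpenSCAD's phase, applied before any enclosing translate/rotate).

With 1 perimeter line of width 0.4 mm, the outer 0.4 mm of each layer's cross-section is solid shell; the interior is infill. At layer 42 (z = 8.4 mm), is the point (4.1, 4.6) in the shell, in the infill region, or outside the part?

outside

At z = 8.4 mm: the r=2.5 cylinder gives a regular 8-gon of circumradius 2.5 (constant along its height); the r=6.5 cylinder at (7.5, 5.5) contributes a regular 8-gon of circumradius 6.5; Taking the first minus the rest: starting from the r=2.5 cylinder, the r=6.5 cylinder at (7.5, 5.5) misses the remaining region (no effect) — 1 connected region. Overall, the cross-section is a single solid region. The nearest boundary edge runs (0.00, 2.50)→(1.77, 1.77); distance from the point to it = 3.67 mm. The point is not inside any of the regions above, so it lies outside the cross-section (3.67 mm from the nearest boundary).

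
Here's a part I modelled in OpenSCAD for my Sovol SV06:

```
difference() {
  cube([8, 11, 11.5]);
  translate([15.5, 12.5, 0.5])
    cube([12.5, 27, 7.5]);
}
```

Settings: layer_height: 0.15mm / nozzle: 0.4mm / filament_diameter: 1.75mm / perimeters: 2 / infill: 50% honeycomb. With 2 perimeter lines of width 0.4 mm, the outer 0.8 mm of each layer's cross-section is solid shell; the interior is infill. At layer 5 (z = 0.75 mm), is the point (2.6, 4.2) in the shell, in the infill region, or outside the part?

infill

At z = 0.75 mm: the cube (footprint 8×11) is included at this height; the 12.5×27 cube at (15.5, 12.5) contributes its full rectangle; Subtracting the remaining from the first: starting from the 8×11 cube, the 12.5×27 cube at (15.5, 12.5) misses the remaining region (no effect) — 1 connected region. Overall, the cross-section is a single solid region. The nearest boundary edge runs (0.00, 0.00)→(0.00, 11.00); distance from the point to it = 2.60 mm. The point is inside the cross-section and 2.60 mm from the nearest boundary — more than the 0.8 mm shell width (2 × 0.4), so it's in the infill interior.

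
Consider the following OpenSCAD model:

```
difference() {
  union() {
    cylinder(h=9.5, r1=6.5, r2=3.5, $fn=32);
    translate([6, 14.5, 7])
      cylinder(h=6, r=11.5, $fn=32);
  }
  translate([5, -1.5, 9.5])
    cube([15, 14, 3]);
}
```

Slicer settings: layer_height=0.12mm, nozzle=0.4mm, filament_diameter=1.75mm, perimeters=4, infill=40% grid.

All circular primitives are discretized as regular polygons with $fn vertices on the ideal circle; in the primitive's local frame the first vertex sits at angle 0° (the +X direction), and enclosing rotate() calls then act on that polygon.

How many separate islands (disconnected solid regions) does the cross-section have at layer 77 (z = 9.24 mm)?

At z = 9.24 mm: the cone contributes a regular 32-gon of circumradius 3.582 (interpolated between r1=6.5 and r2=3.5 at t=0.973); the r=11.5 cylinder at (6, 14.5) contributes a regular 32-gon of circumradius 11.5; Combining (union): the 2 present regions are separate (no shared area or edge), so areas and boundary lengths simply add and each stays a separate island — 2 connected regions; the cube at (5, -1.5) is not intersected at this z (z outside [9.5, 12.5]); Taking the first minus the rest: none of the subtracted shapes is present at this height, so the result so far is unchanged — 2 connected regions. Overall, the cross-section has 2 separate islands. Island count = 2.

2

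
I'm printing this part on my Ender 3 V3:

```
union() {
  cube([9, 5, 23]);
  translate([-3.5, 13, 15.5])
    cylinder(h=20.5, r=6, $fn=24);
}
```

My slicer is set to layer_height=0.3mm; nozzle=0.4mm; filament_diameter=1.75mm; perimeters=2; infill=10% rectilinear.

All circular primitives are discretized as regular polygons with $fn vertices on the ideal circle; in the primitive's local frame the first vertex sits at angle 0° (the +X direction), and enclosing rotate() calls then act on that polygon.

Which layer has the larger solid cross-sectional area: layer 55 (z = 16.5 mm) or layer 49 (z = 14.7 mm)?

layer 55 (z = 16.5 mm)

Layer 55 (z = 16.5): the cube (footprint 9×5) is included at this height (area 45.00 mm²); the r=6 cylinder at (-3.5, 13) gives a regular 24-gon of circumradius 6 (constant along its height) (area = (24/2)·6.000²·sin(360°/24) = 111.81 mm²); Merging all regions: the 2 present regions are separate (no shared area or edge), so areas and boundary lengths simply add and each stays a separate island — area = 156.81 mm². So its area = 156.81 mm². Layer 49 (z = 14.7): the 9×5 cube contributes its full rectangle (area 45.00 mm²); the cylinder at (-3.5, 13) is absent (z outside [15.5, 36]); Taking the union: only the 9×5 cube is present, so the union is just that shape — area = 45.00 mm². So its area = 45.00 mm². Layer 55 is larger (156.81 vs 45.00 mm²).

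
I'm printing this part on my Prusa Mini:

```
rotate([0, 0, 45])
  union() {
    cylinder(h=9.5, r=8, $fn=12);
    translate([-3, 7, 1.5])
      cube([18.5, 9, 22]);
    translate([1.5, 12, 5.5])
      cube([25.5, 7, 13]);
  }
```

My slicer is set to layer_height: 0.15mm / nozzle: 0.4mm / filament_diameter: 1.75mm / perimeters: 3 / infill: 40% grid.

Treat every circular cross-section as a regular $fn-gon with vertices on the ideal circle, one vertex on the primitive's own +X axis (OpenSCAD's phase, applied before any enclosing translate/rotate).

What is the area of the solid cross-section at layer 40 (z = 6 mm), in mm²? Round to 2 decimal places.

At z = 6 mm: the cylinder: section is a regular 12-gon, circumradius r=8 (area = (12/2)·8.000²·sin(360°/12) = 192.00 mm²); the 18.5×9 cube at (-3, 7) contributes its full rectangle (area 166.50 mm²); the cube at (1.5, 12) (footprint 25.5×7) is included at this height (area 178.50 mm²); Merging all regions: the regions partially overlap — summed areas 537.00 mm² minus the doubly-counted overlap 59.66 mm² gives 477.34 mm² — area = 477.34 mm²; (whole slice rotated 45° about Z — lengths, areas and connectivity unchanged). Overall, the cross-section is a single solid region. Net area = 477.34 mm².

477.34 mm²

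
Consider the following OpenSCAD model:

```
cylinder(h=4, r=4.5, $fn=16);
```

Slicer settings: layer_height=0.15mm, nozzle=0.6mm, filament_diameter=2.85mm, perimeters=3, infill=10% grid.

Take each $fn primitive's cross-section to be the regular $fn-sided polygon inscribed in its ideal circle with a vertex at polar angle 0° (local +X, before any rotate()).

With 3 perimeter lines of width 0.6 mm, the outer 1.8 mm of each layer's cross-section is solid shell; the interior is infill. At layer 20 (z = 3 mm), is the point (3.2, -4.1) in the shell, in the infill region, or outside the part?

At z = 3 mm: the r=4.5 cylinder contributes a regular 16-gon of circumradius 4.5. Overall, the cross-section is a single solid region. The nearest boundary edge runs (1.72, -4.16)→(3.18, -3.18); distance from the point to it = 0.77 mm. The point is not inside any of the regions above, so it lies outside the cross-section (0.77 mm from the nearest boundary).

outside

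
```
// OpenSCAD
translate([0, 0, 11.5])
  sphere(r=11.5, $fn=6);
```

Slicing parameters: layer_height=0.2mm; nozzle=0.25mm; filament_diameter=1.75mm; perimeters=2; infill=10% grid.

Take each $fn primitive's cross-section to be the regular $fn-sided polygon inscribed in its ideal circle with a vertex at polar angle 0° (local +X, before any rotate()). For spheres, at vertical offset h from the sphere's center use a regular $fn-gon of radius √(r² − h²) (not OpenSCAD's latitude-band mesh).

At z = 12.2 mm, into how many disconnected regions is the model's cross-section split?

1

At z = 12.2 mm: the r=11.5 sphere contributes a regular 6-gon of circumradius √(11.5²−0.7²) = 11.479. The result has 1 disconnected region.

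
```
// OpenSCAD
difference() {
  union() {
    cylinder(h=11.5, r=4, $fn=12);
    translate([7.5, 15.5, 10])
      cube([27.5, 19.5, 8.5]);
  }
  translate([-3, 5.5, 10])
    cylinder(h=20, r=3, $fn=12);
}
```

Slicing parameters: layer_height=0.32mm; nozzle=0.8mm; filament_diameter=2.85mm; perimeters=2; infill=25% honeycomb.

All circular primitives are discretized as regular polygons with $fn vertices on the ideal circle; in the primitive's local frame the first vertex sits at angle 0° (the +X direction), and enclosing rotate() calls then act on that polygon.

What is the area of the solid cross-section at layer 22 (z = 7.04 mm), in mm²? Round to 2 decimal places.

48.00 mm²

At z = 7.04 mm: the r=4 cylinder gives a regular 12-gon of circumradius 4 (constant along its height) (area = (12/2)·4.000²·sin(360°/12) = 48.00 mm²); the cube at (7.5, 15.5) does not reach this height (z outside [10, 18.5]); Merging all regions: only the r=4 cylinder is present, so the union is just that shape — area = 48.00 mm²; the cylinder at (-3, 5.5) does not reach this height (z outside [10, 30]); After the difference (first − rest): none of the subtracted shapes is present at this height, so the result so far is unchanged — area = 48.00 mm². Overall, the cross-section is a single solid region. Net area = 48.00 mm².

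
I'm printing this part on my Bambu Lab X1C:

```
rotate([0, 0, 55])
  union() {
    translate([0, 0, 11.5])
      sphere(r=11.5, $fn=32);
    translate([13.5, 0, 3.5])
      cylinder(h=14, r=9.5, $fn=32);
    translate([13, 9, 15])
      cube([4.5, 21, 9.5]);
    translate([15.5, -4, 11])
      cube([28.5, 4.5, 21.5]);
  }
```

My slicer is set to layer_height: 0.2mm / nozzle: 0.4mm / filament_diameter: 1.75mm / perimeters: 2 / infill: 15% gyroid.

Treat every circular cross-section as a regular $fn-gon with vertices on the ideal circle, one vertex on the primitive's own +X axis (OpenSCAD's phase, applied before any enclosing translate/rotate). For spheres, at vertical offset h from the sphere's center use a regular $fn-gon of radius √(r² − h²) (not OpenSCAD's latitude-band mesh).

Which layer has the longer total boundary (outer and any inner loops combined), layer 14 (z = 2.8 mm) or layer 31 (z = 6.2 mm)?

Layer 14 (z = 2.8): the r=11.5 sphere slices to a regular 32-gon of circumradius 7.521 (√(r²−h²) with h=8.7 from center) (perimeter = 2·32·7.521·sin(180°/32) = 47.18 mm); the cylinder at (13.5, 0) does not reach this height (z outside [3.5, 17.5]); the cube at (13, 9) does not reach this height (z outside [15, 24.5]); the cube at (15.5, -4) is absent (z outside [11, 32.5]); Combining (union): only the r=11.5 sphere is present, so the union is just that shape — boundary = 47.18 mm; (rotated 55° about Z; rotation is an isometry so areas/perimeters/island counts are preserved). So its perimeter = 47.18 mm. Layer 31 (z = 6.2): the r=11.5 sphere slices to a regular 32-gon of circumradius 10.206 (√(r²−h²) with h=5.3 from center) (perimeter = 2·32·10.206·sin(180°/32) = 64.02 mm); the cylinder at (13.5, 0): section is a regular 32-gon, circumradius r=9.5 (perimeter = 2·32·9.500·sin(180°/32) = 59.59 mm); the cube at (13, 9) does not reach this height (z outside [15, 24.5]); the cube at (15.5, -4) is absent (z outside [11, 32.5]); Combining (union): the regions partially overlap (shared area 60.48 mm²), so the edge portions inside another operand are dropped and the merged outline is re-measured after clipping — boundary = 91.63 mm; (rotated 55° about Z; rotation is an isometry so areas/perimeters/island counts are preserved). So its perimeter = 91.63 mm. Layer 31 is larger (91.63 vs 47.18 mm).

layer 31 (z = 6.2 mm)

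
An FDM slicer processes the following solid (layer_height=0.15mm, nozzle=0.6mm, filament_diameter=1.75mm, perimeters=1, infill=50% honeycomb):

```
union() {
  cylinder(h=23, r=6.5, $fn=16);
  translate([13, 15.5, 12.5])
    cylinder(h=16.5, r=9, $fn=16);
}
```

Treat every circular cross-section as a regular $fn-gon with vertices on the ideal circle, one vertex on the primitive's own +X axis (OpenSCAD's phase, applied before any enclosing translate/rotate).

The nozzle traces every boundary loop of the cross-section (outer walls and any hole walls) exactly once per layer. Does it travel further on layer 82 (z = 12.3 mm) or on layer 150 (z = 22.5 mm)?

layer 150 (z = 22.5 mm)

Layer 82 (z = 12.3): the r=6.5 cylinder contributes a regular 16-gon of circumradius 6.5 (perimeter = 2·16·6.500·sin(180°/16) = 40.58 mm); the cylinder at (13, 15.5) does not reach this height (z outside [12.5, 29]); Merging all regions: only the r=6.5 cylinder is present, so the union is just that shape — boundary = 40.58 mm. So its perimeter = 40.58 mm. Layer 150 (z = 22.5): the cylinder: section is a regular 16-gon, circumradius r=6.5 (perimeter = 2·16·6.500·sin(180°/16) = 40.58 mm); the r=9 cylinder at (13, 15.5) gives a regular 16-gon of circumradius 9 (constant along its height) (perimeter = 2·16·9.000·sin(180°/16) = 56.19 mm); Taking the union: the 2 present regions are separate (no shared area or edge), so areas and boundary lengths simply add and each stays a separate island — boundary = 96.76 mm. So its perimeter = 96.76 mm. Layer 150 is larger (96.76 vs 40.58 mm).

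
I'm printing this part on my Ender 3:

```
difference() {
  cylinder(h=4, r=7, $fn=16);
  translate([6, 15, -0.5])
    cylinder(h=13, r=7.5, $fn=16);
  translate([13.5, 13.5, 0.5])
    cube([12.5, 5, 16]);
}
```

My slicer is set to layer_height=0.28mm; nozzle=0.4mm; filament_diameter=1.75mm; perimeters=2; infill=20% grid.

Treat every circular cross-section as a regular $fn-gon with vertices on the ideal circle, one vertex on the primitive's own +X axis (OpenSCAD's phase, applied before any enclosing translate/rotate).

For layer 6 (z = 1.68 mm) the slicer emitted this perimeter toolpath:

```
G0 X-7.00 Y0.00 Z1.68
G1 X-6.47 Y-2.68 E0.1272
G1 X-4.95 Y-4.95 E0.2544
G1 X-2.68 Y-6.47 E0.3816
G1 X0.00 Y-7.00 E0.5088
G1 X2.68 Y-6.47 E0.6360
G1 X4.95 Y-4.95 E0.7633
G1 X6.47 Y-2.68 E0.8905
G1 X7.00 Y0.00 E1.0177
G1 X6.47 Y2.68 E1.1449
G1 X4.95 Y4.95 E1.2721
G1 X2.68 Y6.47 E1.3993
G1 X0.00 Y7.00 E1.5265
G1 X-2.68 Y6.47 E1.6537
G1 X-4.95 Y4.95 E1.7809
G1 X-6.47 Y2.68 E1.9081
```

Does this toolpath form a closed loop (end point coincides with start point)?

no

Start point (G0): (-7.00, 0.00). End point (last G1): the path does not return to the start — open.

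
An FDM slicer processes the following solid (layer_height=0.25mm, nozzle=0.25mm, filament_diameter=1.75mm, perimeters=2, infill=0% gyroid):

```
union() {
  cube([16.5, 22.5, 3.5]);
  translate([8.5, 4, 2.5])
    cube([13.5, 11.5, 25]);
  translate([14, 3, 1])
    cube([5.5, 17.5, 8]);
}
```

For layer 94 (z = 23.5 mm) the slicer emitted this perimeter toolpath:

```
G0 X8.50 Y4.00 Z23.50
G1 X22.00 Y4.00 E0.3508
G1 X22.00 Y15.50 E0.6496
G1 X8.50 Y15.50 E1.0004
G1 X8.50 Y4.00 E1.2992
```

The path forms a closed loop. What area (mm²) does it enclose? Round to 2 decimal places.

155.25 mm²

Apply the shoelace formula to the sequence of (X, Y) vertices; enclosed area = 155.25 mm².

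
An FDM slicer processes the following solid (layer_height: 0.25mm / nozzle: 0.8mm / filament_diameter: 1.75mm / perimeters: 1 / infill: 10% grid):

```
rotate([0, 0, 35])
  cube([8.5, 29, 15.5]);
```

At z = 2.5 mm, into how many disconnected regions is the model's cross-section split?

At z = 2.5 mm: the cube is present — its section is the full 8.5×29 rectangle; (rotated 35° about Z; rotation is an isometry so areas/perimeters/island counts are preserved). The result has 1 disconnected region.

1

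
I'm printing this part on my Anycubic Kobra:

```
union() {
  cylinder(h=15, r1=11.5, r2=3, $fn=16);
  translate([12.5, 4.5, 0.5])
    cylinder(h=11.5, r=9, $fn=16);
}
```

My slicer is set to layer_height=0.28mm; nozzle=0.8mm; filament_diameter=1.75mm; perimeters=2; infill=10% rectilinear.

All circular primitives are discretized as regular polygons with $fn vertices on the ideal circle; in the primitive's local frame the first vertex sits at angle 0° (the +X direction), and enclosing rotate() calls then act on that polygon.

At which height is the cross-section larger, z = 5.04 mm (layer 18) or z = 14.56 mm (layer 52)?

layer 18 (z = 5.04 mm)

Layer 18 (z = 5.04): the cone: at t=0.336 of its height the radius interpolates to r₁+(r₂−r₁)t = 8.644, giving a regular 16-gon of that circumradius (area = (16/2)·8.644²·sin(360°/16) = 228.75 mm²); the cylinder at (12.5, 4.5): section is a regular 16-gon, circumradius r=9 (area = (16/2)·9.000²·sin(360°/16) = 247.98 mm²); Merging all regions: the regions partially overlap — summed areas 476.73 mm² minus the doubly-counted overlap 31.73 mm² gives 445.00 mm² — area = 445.00 mm². So its area = 445.00 mm². Layer 52 (z = 14.56): the cone contributes a regular 16-gon of circumradius 3.249 (interpolated between r1=11.5 and r2=3 at t=0.971) (area = (16/2)·3.249²·sin(360°/16) = 32.32 mm²); the cylinder at (12.5, 4.5) is absent (z outside [0.5, 12]); Taking the union: only the cone is present, so the union is just that shape — area = 32.32 mm². So its area = 32.32 mm². Layer 18 is larger (445.00 vs 32.32 mm²).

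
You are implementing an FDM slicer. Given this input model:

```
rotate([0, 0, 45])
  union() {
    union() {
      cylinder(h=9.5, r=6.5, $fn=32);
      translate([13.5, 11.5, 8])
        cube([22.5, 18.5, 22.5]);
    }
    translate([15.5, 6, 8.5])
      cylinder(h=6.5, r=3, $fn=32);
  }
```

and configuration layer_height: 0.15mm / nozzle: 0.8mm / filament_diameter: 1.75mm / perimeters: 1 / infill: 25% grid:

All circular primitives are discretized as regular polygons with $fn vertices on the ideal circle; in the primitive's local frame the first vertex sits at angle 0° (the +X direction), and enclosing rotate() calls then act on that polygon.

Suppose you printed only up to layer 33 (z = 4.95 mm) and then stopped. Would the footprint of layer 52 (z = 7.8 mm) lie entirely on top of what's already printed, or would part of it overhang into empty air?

Compare the two slices. At z = 4.95: the r=6.5 cylinder gives a regular 32-gon of circumradius 6.5 (constant along its height) (area = (32/2)·6.500²·sin(360°/32) = 131.88 mm²); the cube at (13.5, 11.5) does not reach this height (z outside [8, 30.5]); Merging all regions: only the r=6.5 cylinder is present, so the union is just that shape — area = 131.88 mm²; the cylinder at (15.5, 6) is absent (z outside [8.5, 15]); Combining (union): only the result so far is present, so the union is just that shape — area = 131.88 mm²; (whole slice rotated 45° about Z — lengths, areas and connectivity unchanged). At z = 7.8: the r=6.5 cylinder contributes a regular 32-gon of circumradius 6.5 (area = (32/2)·6.500²·sin(360°/32) = 131.88 mm²); the cube at (13.5, 11.5) does not reach this height (z outside [8, 30.5]); Taking the union: only the r=6.5 cylinder is present, so the union is just that shape — area = 131.88 mm²; the cylinder at (15.5, 6) is not intersected at this z (z outside [8.5, 15]); Combining (union): only the result so far is present, so the union is just that shape — area = 131.88 mm²; (rotated 45° about Z; rotation is an isometry so areas/perimeters/island counts are preserved). Checking containment: the cross-section at z = 7.8 is a subset of the cross-section at z = 4.95.

entirely on top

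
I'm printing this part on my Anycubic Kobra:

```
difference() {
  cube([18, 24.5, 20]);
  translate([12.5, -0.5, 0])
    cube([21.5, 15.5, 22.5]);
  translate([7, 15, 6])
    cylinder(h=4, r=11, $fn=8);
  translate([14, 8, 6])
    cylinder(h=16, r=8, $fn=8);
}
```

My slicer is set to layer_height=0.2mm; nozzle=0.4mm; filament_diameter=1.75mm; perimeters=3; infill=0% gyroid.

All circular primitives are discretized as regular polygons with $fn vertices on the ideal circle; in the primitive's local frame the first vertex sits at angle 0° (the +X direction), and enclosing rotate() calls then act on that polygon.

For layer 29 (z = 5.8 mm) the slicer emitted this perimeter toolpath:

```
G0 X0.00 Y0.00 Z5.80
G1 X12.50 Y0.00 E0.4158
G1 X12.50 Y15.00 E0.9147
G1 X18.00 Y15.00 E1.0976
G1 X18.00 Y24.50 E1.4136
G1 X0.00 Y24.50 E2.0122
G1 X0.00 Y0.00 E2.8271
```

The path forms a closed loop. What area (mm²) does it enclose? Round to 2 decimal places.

358.50 mm²

Apply the shoelace formula to the sequence of (X, Y) vertices; enclosed area = 358.50 mm².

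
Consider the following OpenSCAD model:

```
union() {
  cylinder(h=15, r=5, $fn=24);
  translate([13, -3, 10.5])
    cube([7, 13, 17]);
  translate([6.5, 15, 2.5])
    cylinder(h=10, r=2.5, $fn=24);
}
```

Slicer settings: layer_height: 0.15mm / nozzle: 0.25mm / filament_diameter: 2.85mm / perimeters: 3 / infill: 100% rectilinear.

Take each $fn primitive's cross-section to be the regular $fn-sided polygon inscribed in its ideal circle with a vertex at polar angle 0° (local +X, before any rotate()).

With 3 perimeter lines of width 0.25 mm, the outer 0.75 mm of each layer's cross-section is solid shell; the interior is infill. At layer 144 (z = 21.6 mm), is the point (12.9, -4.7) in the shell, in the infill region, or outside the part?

At z = 21.6 mm: the cylinder is not intersected at this z (z outside [0, 15]); the 7×13 cube at (13, -3) contributes its full rectangle; the cylinder at (6.5, 15) is absent (z outside [2.5, 12.5]); Combining (union): only the 7×13 cube at (13, -3) is present, so the union is just that shape — 1 connected region. Overall, the cross-section is a single solid region. The nearest boundary edge runs (13.00, -3.00)→(20.00, -3.00); distance from the point to it = 1.70 mm. The point is not inside any of the regions above, so it lies outside the cross-section (1.70 mm from the nearest boundary).

outside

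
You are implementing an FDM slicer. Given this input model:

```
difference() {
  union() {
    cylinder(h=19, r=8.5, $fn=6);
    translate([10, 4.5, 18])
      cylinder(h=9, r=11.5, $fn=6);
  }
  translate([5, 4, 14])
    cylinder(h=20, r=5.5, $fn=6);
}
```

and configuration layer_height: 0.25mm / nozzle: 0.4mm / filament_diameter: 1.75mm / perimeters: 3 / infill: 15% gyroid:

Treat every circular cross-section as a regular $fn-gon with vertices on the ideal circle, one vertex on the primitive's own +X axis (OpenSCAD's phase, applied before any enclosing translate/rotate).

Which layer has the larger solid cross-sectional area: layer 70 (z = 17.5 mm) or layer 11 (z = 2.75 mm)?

layer 11 (z = 2.75 mm)

Layer 70 (z = 17.5): the cylinder: section is a regular 6-gon, circumradius r=8.5 (area = (6/2)·8.500²·sin(360°/6) = 187.71 mm²); the cylinder at (10, 4.5) does not reach this height (z outside [18, 27]); Combining (union): only the r=8.5 cylinder is present, so the union is just that shape — area = 187.71 mm²; the r=5.5 cylinder at (5, 4) contributes a regular 6-gon of circumradius 5.5 (area = (6/2)·5.500²·sin(360°/6) = 78.59 mm²); Taking the first minus the rest: starting from the result so far (187.71 mm²), the r=5.5 cylinder at (5, 4) partially overlaps it — only the 47.22 mm² overlap (of its 78.59 mm²) is removed, clipping the outline — area = 140.49 mm². So its area = 140.49 mm². Layer 11 (z = 2.75): the r=8.5 cylinder gives a regular 6-gon of circumradius 8.5 (constant along its height) (area = (6/2)·8.500²·sin(360°/6) = 187.71 mm²); the cylinder at (10, 4.5) does not reach this height (z outside [18, 27]); Combining (union): only the r=8.5 cylinder is present, so the union is just that shape — area = 187.71 mm²; the cylinder at (5, 4) is not intersected at this z (z outside [14, 34]); Taking the first minus the rest: none of the subtracted shapes is present at this height, so that combined region is unchanged — area = 187.71 mm². So its area = 187.71 mm². Layer 11 is larger (187.71 vs 140.49 mm²).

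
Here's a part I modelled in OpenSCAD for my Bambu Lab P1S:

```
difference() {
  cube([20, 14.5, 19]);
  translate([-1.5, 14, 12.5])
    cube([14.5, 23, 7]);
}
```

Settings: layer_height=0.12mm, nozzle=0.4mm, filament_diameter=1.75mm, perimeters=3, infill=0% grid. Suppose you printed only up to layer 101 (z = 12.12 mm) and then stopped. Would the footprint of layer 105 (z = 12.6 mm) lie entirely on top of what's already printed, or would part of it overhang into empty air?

Compare the two slices. At z = 12.12: the 20×14.5 cube contributes its full rectangle (area 290.00 mm²); the cube at (-1.5, 14) is not intersected at this z (z outside [12.5, 19.5]); After the difference (first − rest): none of the subtracted shapes is present at this height, so the 20×14.5 cube is unchanged — area = 290.00 mm². At z = 12.6: the 20×14.5 cube contributes its full rectangle (area 290.00 mm²); the 14.5×23 cube at (-1.5, 14) contributes its full rectangle (area 333.50 mm²); Taking the first minus the rest: starting from the 20×14.5 cube (290.00 mm²), the 14.5×23 cube at (-1.5, 14) partially overlaps it — only the 6.50 mm² overlap (of its 333.50 mm²) is removed, clipping the outline — area = 283.50 mm². Checking containment: the cross-section at z = 12.6 is a subset of the cross-section at z = 12.12.

entirely on top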